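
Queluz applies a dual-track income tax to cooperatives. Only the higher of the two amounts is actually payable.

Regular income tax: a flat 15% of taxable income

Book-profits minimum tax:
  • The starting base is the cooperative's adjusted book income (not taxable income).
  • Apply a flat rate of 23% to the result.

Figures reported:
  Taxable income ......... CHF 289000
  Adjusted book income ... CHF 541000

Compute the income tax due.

CHF 124430

Book-profits minimum tax:
  Base (adjusted book income): CHF 541000
  CHF 541000 × 23% = CHF 124430

Regular income tax:
  CHF 289000 × 15% = CHF 43350

CHF 124430 > CHF 43350, so the book-profits minimum tax is the binding amount.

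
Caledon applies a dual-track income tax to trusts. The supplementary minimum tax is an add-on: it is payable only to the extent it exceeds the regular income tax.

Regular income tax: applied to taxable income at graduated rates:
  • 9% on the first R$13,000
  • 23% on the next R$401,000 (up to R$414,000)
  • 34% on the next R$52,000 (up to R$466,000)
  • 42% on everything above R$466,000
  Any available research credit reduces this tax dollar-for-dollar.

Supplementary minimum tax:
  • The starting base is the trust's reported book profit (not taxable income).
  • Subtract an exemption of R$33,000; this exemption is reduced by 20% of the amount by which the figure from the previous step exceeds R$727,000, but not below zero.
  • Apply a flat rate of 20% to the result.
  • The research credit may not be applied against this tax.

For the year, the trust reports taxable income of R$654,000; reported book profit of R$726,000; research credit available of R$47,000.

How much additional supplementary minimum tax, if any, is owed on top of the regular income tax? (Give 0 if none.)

R$0

Regular income tax:
  R$13,000 × 9% = R$1,170
  R$401,000 × 23% = R$92,230
  R$52,000 × 34% = R$17,680
  R$188,000 × 42% = R$78,960
  → R$190,040
  Less research credit R$47,000 → R$143,040

Supplementary minimum tax:
  Base (reported book profit): R$726,000
  Exemption: R$726,000 ≤ R$727,000, so full R$33,000 applies
  Base: R$726,000 − R$33,000 = R$693,000
  R$693,000 × 20% = R$138,600

R$138,600 ≤ R$143,040, so no add-on is due.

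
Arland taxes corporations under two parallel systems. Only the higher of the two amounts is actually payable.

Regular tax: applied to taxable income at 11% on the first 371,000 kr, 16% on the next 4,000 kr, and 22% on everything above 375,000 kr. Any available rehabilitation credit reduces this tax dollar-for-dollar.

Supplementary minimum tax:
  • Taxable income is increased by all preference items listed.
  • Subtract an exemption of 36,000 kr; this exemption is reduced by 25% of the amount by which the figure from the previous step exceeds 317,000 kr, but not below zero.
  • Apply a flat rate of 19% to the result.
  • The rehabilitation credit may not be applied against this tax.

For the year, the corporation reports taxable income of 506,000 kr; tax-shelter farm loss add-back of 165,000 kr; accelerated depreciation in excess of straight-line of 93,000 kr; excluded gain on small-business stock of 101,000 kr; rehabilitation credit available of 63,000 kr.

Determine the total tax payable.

Supplementary minimum tax:
  Adjusted income: 506,000 kr + 165,000 kr + 93,000 kr + 101,000 kr = 865,000 kr
  Exemption: 25% × (865,000 kr − 317,000 kr) = 137,000 kr ≥ 36,000 kr, so the exemption is fully phased out
  Base: 865,000 kr − 0 kr = 865,000 kr
  865,000 kr × 19% = 164,350 kr

Regular tax:
  371,000 kr × 11% = 40,810 kr
  4,000 kr × 16% = 640 kr
  131,000 kr × 22% = 28,820 kr
  → 70,270 kr
  Less rehabilitation credit 63,000 kr → 7,270 kr

164,350 kr > 7,270 kr, so the supplementary minimum tax is the binding amount.

164,350 kr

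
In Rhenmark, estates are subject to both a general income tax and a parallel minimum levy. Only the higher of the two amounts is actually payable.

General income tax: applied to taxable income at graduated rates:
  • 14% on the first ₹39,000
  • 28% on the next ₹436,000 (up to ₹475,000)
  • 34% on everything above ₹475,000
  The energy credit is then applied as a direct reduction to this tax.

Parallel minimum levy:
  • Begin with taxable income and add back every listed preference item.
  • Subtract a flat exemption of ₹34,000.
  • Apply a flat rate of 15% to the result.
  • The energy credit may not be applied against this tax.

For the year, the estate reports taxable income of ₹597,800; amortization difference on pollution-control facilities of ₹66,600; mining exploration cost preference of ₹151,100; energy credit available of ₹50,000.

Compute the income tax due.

₹119,292

General income tax:
  ₹39,000 × 14% = ₹5,460
  ₹436,000 × 28% = ₹122,080
  ₹122,800 × 34% = ₹41,752
  → ₹169,292
  Less energy credit ₹50,000 → ₹119,292

Parallel minimum levy:
  Adjusted income: ₹597,800 + ₹66,600 + ₹151,100 = ₹815,500
  Less exemption ₹34,000 → base ₹781,500
  ₹781,500 × 15% = ₹117,225

₹119,292 > ₹117,225, so the general income tax governs.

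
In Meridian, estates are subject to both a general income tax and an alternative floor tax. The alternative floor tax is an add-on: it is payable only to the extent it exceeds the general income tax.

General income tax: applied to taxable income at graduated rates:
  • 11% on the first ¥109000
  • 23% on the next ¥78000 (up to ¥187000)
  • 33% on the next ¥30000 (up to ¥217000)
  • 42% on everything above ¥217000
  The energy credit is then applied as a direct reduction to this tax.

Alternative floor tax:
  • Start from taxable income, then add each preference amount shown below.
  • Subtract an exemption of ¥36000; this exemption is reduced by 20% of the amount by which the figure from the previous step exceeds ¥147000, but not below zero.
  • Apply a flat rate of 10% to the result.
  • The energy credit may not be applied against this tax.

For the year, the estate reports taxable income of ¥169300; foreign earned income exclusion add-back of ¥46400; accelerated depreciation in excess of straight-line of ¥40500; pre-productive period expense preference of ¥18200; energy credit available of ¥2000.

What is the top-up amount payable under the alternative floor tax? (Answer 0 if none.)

General income tax:
  ¥109000 × 11% = ¥11990
  ¥60300 × 23% = ¥13869
  → ¥25859
  Less energy credit ¥2000 → ¥23859

Alternative floor tax:
  Adjusted income: ¥169300 + ¥46400 + ¥40500 + ¥18200 = ¥274400
  Exemption: ¥36000 − 20% × (¥274400 − ¥147000) = ¥36000 − ¥25480 = ¥10520
  Base: ¥274400 − ¥10520 = ¥263880
  ¥263880 × 10% = ¥26388

Excess of alternative floor tax over general income tax: ¥26388 − ¥23859 = ¥2529.

¥2529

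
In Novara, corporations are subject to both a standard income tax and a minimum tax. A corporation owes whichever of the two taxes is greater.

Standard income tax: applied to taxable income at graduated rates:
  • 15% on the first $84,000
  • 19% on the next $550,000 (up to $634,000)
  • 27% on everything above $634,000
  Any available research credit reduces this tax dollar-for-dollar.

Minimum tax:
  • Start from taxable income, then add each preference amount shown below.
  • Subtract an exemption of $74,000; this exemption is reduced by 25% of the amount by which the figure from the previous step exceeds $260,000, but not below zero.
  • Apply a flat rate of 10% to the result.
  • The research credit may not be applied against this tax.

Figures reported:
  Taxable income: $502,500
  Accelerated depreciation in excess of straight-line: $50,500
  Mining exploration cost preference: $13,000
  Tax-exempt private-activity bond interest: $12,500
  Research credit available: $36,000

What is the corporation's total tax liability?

$57,850

Minimum tax:
  Adjusted income: $502,500 + $50,500 + $13,000 + $12,500 = $578,500
  Exemption: 25% × ($578,500 − $260,000) = $79,625 ≥ $74,000, so the exemption is fully phased out
  Base: $578,500 − $0 = $578,500
  $578,500 × 10% = $57,850

Standard income tax:
  $84,000 × 15% = $12,600
  $418,500 × 19% = $79,515
  → $92,115
  Less research credit $36,000 → $56,115

$57,850 > $56,115, so the minimum tax is the binding amount.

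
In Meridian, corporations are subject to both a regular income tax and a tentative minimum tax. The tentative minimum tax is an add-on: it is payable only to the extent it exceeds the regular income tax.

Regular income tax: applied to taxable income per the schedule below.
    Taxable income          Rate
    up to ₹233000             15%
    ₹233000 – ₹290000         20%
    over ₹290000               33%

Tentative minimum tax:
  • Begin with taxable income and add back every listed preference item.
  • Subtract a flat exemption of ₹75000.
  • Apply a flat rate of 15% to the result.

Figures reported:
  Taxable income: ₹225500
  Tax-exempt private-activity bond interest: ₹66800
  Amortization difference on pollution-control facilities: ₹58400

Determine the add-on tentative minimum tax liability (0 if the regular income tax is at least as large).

Tentative minimum tax:
  Adjusted income: ₹225500 + ₹66800 + ₹58400 = ₹350700
  Less exemption ₹75000 → base ₹275700
  ₹275700 × 15% = ₹41355

Regular income tax:
  ₹225500 × 15% = ₹33825

Excess of tentative minimum tax over regular income tax: ₹41355 − ₹33825 = ₹7530.

₹7530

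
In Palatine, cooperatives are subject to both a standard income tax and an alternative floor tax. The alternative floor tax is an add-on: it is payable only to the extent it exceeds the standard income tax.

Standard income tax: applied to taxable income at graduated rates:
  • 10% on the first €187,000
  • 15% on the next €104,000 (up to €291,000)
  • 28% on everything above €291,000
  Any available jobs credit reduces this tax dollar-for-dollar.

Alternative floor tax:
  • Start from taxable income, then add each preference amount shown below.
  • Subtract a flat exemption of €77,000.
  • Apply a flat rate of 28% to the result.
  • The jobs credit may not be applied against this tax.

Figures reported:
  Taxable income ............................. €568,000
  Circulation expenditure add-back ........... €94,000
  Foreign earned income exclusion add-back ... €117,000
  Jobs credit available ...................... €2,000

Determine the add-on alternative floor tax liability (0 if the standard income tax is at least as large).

€86,700

Alternative floor tax:
  Adjusted income: €568,000 + €94,000 + €117,000 = €779,000
  Less exemption €77,000 → base €702,000
  €702,000 × 28% = €196,560

Standard income tax:
  €187,000 × 10% = €18,700
  €104,000 × 15% = €15,600
  €277,000 × 28% = €77,560
  → €111,860
  Less jobs credit €2,000 → €109,860

Excess of alternative floor tax over standard income tax: €196,560 − €109,860 = €86,700.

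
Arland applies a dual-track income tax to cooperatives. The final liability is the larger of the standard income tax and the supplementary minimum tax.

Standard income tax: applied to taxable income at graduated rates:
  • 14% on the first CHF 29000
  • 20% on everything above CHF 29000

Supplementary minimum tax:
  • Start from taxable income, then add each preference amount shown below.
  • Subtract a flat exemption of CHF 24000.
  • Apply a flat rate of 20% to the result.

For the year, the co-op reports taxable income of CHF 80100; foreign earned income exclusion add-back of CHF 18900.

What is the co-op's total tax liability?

CHF 15000

Supplementary minimum tax:
  Adjusted income: CHF 80100 + CHF 18900 = CHF 99000
  Less exemption CHF 24000 → base CHF 75000
  CHF 75000 × 20% = CHF 15000

Standard income tax:
  CHF 29000 × 14% = CHF 4060
  CHF 51100 × 20% = CHF 10220
  → CHF 14280

CHF 15000 > CHF 14280, so the supplementary minimum tax is the binding amount.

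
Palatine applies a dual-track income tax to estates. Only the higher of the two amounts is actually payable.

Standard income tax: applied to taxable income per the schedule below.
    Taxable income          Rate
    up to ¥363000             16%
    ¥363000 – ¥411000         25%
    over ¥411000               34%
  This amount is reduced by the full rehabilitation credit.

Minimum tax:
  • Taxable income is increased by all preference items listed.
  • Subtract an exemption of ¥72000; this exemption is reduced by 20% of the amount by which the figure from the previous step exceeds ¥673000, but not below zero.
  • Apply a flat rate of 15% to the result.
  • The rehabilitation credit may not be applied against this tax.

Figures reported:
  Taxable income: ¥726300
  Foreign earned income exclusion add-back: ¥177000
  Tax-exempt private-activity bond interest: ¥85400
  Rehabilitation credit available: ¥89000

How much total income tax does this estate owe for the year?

Minimum tax:
  Adjusted income: ¥726300 + ¥177000 + ¥85400 = ¥988700
  Exemption: ¥72000 − 20% × (¥988700 − ¥673000) = ¥72000 − ¥63140 = ¥8860
  Base: ¥988700 − ¥8860 = ¥979840
  ¥979840 × 15% = ¥146976

Standard income tax:
  ¥363000 × 16% = ¥58080
  ¥48000 × 25% = ¥12000
  ¥315300 × 34% = ¥107202
  → ¥177282
  Less rehabilitation credit ¥89000 → ¥88282

¥146976 > ¥88282, so the minimum tax is the binding amount.

¥146976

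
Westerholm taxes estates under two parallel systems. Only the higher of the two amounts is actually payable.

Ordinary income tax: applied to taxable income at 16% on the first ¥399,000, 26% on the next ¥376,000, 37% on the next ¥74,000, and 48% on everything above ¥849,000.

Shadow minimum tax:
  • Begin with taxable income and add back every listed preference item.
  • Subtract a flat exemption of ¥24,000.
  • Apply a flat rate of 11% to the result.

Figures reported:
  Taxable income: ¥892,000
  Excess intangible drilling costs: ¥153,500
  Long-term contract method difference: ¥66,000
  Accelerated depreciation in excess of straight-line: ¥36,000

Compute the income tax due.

¥209,620

Ordinary income tax:
  ¥399,000 × 16% = ¥63,840
  ¥376,000 × 26% = ¥97,760
  ¥74,000 × 37% = ¥27,380
  ¥43,000 × 48% = ¥20,640
  → ¥209,620

Shadow minimum tax:
  Adjusted income: ¥892,000 + ¥153,500 + ¥66,000 + ¥36,000 = ¥1,147,500
  Less exemption ¥24,000 → base ¥1,123,500
  ¥1,123,500 × 11% = ¥123,585

¥209,620 > ¥123,585, so the ordinary income tax governs.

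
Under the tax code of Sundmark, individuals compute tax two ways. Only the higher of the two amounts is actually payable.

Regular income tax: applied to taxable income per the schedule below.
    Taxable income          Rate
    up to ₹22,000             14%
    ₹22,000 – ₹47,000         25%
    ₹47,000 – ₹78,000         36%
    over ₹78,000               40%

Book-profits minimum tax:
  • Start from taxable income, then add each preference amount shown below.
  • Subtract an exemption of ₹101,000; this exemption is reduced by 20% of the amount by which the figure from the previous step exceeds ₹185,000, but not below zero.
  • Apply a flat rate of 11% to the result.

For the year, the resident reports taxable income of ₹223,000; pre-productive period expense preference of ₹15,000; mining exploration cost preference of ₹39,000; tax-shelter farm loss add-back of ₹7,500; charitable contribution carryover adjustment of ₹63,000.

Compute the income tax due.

₹78,490

Book-profits minimum tax:
  Adjusted income: ₹223,000 + ₹15,000 + ₹39,000 + ₹7,500 + ₹63,000 = ₹347,500
  Exemption: ₹101,000 − 20% × (₹347,500 − ₹185,000) = ₹101,000 − ₹32,500 = ₹68,500
  Base: ₹347,500 − ₹68,500 = ₹279,000
  ₹279,000 × 11% = ₹30,690

Regular income tax:
  ₹22,000 × 14% = ₹3,080
  ₹25,000 × 25% = ₹6,250
  ₹31,000 × 36% = ₹11,160
  ₹145,000 × 40% = ₹58,000
  → ₹78,490

₹78,490 > ₹30,690, so the regular income tax governs.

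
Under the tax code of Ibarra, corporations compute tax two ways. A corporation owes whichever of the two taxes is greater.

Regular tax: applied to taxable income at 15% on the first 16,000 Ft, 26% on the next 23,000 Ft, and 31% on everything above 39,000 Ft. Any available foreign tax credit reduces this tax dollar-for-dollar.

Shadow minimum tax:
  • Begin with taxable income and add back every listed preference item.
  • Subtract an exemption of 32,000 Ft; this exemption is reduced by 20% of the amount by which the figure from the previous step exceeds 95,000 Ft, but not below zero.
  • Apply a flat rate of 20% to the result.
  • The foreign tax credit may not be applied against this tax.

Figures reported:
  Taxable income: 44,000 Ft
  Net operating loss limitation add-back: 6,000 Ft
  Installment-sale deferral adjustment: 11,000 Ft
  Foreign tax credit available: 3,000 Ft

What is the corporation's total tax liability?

Shadow minimum tax:
  Adjusted income: 44,000 Ft + 6,000 Ft + 11,000 Ft = 61,000 Ft
  Exemption: 61,000 Ft ≤ 95,000 Ft, so full 32,000 Ft applies
  Base: 61,000 Ft − 32,000 Ft = 29,000 Ft
  29,000 Ft × 20% = 5,800 Ft

Regular tax:
  16,000 Ft × 15% = 2,400 Ft
  23,000 Ft × 26% = 5,980 Ft
  5,000 Ft × 31% = 1,550 Ft
  → 9,930 Ft
  Less foreign tax credit 3,000 Ft → 6,930 Ft

6,930 Ft > 5,800 Ft, so the regular tax governs.

6,930 Ft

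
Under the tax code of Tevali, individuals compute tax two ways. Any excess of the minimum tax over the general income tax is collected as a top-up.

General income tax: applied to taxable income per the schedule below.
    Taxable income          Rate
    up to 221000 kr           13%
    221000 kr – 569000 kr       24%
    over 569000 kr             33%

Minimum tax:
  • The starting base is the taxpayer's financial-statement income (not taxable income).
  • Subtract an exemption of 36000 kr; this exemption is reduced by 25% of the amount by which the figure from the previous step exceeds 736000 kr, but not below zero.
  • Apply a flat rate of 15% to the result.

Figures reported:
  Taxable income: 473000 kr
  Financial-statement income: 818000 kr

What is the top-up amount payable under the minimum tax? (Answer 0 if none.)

Minimum tax:
  Base (financial-statement income): 818000 kr
  Exemption: 36000 kr − 25% × (818000 kr − 736000 kr) = 36000 kr − 20500 kr = 15500 kr
  Base: 818000 kr − 15500 kr = 802500 kr
  802500 kr × 15% = 120375 kr

General income tax:
  221000 kr × 13% = 28730 kr
  252000 kr × 24% = 60480 kr
  → 89210 kr

Excess of minimum tax over general income tax: 120375 kr − 89210 kr = 31165 kr.

31165 kr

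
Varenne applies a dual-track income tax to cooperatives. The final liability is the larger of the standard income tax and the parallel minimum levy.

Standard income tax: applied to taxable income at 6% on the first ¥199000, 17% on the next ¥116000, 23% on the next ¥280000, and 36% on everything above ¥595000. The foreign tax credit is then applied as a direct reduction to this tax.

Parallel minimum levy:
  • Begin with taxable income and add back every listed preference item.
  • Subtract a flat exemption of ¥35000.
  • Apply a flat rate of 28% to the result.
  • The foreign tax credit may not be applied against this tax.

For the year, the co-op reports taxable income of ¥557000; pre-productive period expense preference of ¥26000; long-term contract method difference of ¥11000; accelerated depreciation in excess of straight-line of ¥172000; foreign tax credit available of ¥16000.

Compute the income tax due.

Standard income tax:
  ¥199000 × 6% = ¥11940
  ¥116000 × 17% = ¥19720
  ¥242000 × 23% = ¥55660
  → ¥87320
  Less foreign tax credit ¥16000 → ¥71320

Parallel minimum levy:
  Adjusted income: ¥557000 + ¥26000 + ¥11000 + ¥172000 = ¥766000
  Less exemption ¥35000 → base ¥731000
  ¥731000 × 28% = ¥204680

¥204680 > ¥71320, so the parallel minimum levy is the binding amount.

¥204680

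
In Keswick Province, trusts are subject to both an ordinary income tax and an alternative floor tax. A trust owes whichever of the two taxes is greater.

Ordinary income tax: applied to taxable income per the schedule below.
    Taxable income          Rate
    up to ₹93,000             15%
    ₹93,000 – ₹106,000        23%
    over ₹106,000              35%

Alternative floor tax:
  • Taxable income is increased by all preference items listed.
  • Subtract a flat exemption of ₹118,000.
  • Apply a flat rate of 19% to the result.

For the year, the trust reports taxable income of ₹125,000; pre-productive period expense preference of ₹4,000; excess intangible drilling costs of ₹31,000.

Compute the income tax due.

Ordinary income tax:
  ₹93,000 × 15% = ₹13,950
  ₹13,000 × 23% = ₹2,990
  ₹19,000 × 35% = ₹6,650
  → ₹23,590

Alternative floor tax:
  Adjusted income: ₹125,000 + ₹4,000 + ₹31,000 = ₹160,000
  Less exemption ₹118,000 → base ₹42,000
  ₹42,000 × 19% = ₹7,980

₹23,590 > ₹7,980, so the ordinary income tax governs.

₹23,590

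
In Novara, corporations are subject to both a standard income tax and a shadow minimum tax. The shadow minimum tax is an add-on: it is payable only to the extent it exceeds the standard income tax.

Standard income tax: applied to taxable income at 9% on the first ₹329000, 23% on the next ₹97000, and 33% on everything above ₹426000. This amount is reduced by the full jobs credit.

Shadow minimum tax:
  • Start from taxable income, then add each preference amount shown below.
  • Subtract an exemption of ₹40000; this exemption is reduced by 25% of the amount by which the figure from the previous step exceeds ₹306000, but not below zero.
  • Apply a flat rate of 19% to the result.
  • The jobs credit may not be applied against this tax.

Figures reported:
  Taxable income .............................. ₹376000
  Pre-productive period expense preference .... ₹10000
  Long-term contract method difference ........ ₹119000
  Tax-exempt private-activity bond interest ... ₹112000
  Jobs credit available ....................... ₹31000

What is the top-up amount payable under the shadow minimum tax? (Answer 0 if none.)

Standard income tax:
  ₹329000 × 9% = ₹29610
  ₹47000 × 23% = ₹10810
  → ₹40420
  Less jobs credit ₹31000 → ₹9420

Shadow minimum tax:
  Adjusted income: ₹376000 + ₹10000 + ₹119000 + ₹112000 = ₹617000
  Exemption: 25% × (₹617000 − ₹306000) = ₹77750 ≥ ₹40000, so the exemption is fully phased out
  Base: ₹617000 − ₹0 = ₹617000
  ₹617000 × 19% = ₹117230

Excess of shadow minimum tax over standard income tax: ₹117230 − ₹9420 = ₹107810.

₹107810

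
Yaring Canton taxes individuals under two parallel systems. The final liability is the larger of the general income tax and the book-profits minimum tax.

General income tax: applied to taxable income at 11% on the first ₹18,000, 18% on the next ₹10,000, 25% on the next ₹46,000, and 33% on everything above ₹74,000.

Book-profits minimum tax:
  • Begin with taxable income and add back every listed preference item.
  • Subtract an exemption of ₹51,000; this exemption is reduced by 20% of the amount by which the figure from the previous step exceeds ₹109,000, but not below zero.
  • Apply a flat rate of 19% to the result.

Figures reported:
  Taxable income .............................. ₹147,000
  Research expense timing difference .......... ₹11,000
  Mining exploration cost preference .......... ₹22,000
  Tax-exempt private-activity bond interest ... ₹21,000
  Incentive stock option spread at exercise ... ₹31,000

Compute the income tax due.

Book-profits minimum tax:
  Adjusted income: ₹147,000 + ₹11,000 + ₹22,000 + ₹21,000 + ₹31,000 = ₹232,000
  Exemption: ₹51,000 − 20% × (₹232,000 − ₹109,000) = ₹51,000 − ₹24,600 = ₹26,400
  Base: ₹232,000 − ₹26,400 = ₹205,600
  ₹205,600 × 19% = ₹39,064

General income tax:
  ₹18,000 × 11% = ₹1,980
  ₹10,000 × 18% = ₹1,800
  ₹46,000 × 25% = ₹11,500
  ₹73,000 × 33% = ₹24,090
  → ₹39,370

₹39,370 > ₹39,064, so the general income tax governs.

₹39,370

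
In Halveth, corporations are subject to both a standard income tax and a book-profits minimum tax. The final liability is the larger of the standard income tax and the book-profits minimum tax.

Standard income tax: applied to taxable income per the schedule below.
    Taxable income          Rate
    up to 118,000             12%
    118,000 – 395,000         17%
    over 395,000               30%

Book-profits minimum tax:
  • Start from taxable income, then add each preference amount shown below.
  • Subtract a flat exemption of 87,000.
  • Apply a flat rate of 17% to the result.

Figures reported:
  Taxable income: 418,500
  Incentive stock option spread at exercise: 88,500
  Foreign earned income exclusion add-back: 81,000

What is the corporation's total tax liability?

Standard income tax:
  118,000 × 12% = 14,160
  277,000 × 17% = 47,090
  23,500 × 30% = 7,050
  → 68,300

Book-profits minimum tax:
  Adjusted income: 418,500 + 88,500 + 81,000 = 588,000
  Less exemption 87,000 → base 501,000
  501,000 × 17% = 85,170

85,170 > 68,300, so the book-profits minimum tax is the binding amount.

85,170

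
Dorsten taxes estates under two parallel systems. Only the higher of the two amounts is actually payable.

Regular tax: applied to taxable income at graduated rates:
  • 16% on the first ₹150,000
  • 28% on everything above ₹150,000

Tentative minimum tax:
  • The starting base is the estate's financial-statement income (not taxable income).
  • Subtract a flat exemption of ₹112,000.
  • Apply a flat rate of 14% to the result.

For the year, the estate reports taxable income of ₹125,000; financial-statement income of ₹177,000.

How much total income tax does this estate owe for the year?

₹20,000

Regular tax:
  ₹125,000 × 16% = ₹20,000

Tentative minimum tax:
  Base (financial-statement income): ₹177,000
  Less exemption ₹112,000 → base ₹65,000
  ₹65,000 × 14% = ₹9,100

₹20,000 > ₹9,100, so the regular tax governs.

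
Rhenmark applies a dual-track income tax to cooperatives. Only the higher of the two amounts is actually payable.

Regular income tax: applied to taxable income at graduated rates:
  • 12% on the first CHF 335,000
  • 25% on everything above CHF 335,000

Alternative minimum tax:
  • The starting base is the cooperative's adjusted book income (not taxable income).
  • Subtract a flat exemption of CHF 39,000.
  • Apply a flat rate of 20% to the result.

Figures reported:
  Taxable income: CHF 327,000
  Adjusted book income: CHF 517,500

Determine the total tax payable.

CHF 95,700

Alternative minimum tax:
  Base (adjusted book income): CHF 517,500
  Less exemption CHF 39,000 → base CHF 478,500
  CHF 478,500 × 20% = CHF 95,700

Regular income tax:
  CHF 327,000 × 12% = CHF 39,240

CHF 95,700 > CHF 39,240, so the alternative minimum tax is the binding amount.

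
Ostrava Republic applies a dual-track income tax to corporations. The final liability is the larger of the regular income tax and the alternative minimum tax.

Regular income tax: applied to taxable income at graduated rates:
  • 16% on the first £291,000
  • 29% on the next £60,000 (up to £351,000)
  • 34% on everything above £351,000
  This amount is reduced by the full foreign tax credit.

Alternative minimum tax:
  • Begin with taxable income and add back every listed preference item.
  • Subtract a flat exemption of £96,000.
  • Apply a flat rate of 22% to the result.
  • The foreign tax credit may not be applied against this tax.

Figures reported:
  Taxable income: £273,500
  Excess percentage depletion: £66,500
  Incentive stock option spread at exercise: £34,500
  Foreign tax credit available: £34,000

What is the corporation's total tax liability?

£61,270

Regular income tax:
  £273,500 × 16% = £43,760
  Less foreign tax credit £34,000 → £9,760

Alternative minimum tax:
  Adjusted income: £273,500 + £66,500 + £34,500 = £374,500
  Less exemption £96,000 → base £278,500
  £278,500 × 22% = £61,270

£61,270 > £9,760, so the alternative minimum tax is the binding amount.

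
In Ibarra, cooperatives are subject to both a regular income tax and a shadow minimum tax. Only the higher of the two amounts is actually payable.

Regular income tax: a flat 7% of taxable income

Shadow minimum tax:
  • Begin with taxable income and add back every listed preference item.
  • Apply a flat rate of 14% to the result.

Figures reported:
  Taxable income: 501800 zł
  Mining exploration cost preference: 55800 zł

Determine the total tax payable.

78064 zł

Shadow minimum tax:
  Adjusted income: 501800 zł + 55800 zł = 557600 zł
  557600 zł × 14% = 78064 zł

Regular income tax:
  501800 zł × 7% = 35126 zł

78064 zł > 35126 zł, so the shadow minimum tax is the binding amount.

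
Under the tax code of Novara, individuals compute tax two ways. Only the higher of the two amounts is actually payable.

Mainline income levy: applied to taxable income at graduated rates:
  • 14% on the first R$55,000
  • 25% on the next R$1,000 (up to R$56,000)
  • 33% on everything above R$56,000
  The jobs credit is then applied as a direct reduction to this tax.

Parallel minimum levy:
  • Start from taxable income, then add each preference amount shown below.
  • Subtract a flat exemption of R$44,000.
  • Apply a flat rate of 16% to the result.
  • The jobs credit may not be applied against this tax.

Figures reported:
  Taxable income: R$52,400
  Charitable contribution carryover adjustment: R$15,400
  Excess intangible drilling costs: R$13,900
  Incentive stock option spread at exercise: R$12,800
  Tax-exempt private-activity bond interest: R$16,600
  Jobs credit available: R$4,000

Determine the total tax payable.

R$10,736

Parallel minimum levy:
  Adjusted income: R$52,400 + R$15,400 + R$13,900 + R$12,800 + R$16,600 = R$111,100
  Less exemption R$44,000 → base R$67,100
  R$67,100 × 16% = R$10,736

Mainline income levy:
  R$52,400 × 14% = R$7,336
  Less jobs credit R$4,000 → R$3,336

R$10,736 > R$3,336, so the parallel minimum levy is the binding amount.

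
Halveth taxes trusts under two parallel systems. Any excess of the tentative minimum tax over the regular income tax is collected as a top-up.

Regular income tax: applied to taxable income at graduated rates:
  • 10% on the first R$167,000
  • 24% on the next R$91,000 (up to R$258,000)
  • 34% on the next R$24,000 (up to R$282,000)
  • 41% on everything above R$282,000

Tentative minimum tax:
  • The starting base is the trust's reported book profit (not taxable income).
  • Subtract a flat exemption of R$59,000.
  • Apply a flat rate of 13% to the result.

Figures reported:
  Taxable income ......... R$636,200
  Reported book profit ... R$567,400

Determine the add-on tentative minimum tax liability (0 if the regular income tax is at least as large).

R$0

Tentative minimum tax:
  Base (reported book profit): R$567,400
  Less exemption R$59,000 → base R$508,400
  R$508,400 × 13% = R$66,092

Regular income tax:
  R$167,000 × 10% = R$16,700
  R$91,000 × 24% = R$21,840
  R$24,000 × 34% = R$8,160
  R$354,200 × 41% = R$145,222
  → R$191,922

R$66,092 ≤ R$191,922, so no add-on is due.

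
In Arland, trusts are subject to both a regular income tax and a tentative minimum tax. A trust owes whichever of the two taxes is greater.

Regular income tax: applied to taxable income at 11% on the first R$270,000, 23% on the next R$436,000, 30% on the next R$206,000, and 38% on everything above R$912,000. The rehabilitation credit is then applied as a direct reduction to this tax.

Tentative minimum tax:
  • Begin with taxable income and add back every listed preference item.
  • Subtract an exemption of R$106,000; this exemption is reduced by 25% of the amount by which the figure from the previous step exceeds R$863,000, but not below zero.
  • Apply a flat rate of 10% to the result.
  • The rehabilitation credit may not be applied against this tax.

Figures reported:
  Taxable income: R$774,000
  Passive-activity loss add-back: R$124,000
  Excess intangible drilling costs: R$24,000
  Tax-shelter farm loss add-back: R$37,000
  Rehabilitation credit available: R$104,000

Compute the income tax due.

R$87,700

Regular income tax:
  R$270,000 × 11% = R$29,700
  R$436,000 × 23% = R$100,280
  R$68,000 × 30% = R$20,400
  → R$150,380
  Less rehabilitation credit R$104,000 → R$46,380

Tentative minimum tax:
  Adjusted income: R$774,000 + R$124,000 + R$24,000 + R$37,000 = R$959,000
  Exemption: R$106,000 − 25% × (R$959,000 − R$863,000) = R$106,000 − R$24,000 = R$82,000
  Base: R$959,000 − R$82,000 = R$877,000
  R$877,000 × 10% = R$87,700

R$87,700 > R$46,380, so the tentative minimum tax is the binding amount.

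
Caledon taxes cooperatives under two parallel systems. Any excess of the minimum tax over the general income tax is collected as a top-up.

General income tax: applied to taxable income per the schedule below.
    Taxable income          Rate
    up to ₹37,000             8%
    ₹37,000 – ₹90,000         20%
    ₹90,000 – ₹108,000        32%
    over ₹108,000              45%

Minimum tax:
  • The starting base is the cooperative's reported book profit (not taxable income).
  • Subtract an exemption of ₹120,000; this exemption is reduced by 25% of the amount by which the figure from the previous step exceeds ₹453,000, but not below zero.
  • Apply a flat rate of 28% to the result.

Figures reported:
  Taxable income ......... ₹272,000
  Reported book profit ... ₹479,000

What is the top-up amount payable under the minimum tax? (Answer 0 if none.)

₹9,220

General income tax:
  ₹37,000 × 8% = ₹2,960
  ₹53,000 × 20% = ₹10,600
  ₹18,000 × 32% = ₹5,760
  ₹164,000 × 45% = ₹73,800
  → ₹93,120

Minimum tax:
  Base (reported book profit): ₹479,000
  Exemption: ₹120,000 − 25% × (₹479,000 − ₹453,000) = ₹120,000 − ₹6,500 = ₹113,500
  Base: ₹479,000 − ₹113,500 = ₹365,500
  ₹365,500 × 28% = ₹102,340

Excess of minimum tax over general income tax: ₹102,340 − ₹93,120 = ₹9,220.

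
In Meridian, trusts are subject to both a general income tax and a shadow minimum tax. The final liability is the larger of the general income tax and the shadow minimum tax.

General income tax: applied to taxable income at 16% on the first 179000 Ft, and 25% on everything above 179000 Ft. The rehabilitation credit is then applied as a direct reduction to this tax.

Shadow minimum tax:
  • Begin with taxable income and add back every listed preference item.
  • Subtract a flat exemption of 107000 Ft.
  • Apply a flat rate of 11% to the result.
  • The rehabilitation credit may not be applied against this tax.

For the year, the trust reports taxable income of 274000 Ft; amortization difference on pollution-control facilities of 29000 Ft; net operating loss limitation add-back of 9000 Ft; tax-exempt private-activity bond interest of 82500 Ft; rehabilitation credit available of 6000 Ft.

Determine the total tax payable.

46390 Ft

Shadow minimum tax:
  Adjusted income: 274000 Ft + 29000 Ft + 9000 Ft + 82500 Ft = 394500 Ft
  Less exemption 107000 Ft → base 287500 Ft
  287500 Ft × 11% = 31625 Ft

General income tax:
  179000 Ft × 16% = 28640 Ft
  95000 Ft × 25% = 23750 Ft
  → 52390 Ft
  Less rehabilitation credit 6000 Ft → 46390 Ft

46390 Ft > 31625 Ft, so the general income tax governs.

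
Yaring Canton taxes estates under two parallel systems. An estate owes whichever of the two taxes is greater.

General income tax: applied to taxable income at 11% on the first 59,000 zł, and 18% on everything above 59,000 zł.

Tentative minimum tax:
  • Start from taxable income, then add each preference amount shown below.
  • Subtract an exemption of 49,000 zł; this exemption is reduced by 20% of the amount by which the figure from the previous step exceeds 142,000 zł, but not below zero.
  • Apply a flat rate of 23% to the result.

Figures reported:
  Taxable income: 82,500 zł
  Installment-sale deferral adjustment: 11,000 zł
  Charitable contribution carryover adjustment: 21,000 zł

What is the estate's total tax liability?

Tentative minimum tax:
  Adjusted income: 82,500 zł + 11,000 zł + 21,000 zł = 114,500 zł
  Exemption: 114,500 zł ≤ 142,000 zł, so full 49,000 zł applies
  Base: 114,500 zł − 49,000 zł = 65,500 zł
  65,500 zł × 23% = 15,065 zł

General income tax:
  59,000 zł × 11% = 6,490 zł
  23,500 zł × 18% = 4,230 zł
  → 10,720 zł

15,065 zł > 10,720 zł, so the tentative minimum tax is the binding amount.

15,065 zł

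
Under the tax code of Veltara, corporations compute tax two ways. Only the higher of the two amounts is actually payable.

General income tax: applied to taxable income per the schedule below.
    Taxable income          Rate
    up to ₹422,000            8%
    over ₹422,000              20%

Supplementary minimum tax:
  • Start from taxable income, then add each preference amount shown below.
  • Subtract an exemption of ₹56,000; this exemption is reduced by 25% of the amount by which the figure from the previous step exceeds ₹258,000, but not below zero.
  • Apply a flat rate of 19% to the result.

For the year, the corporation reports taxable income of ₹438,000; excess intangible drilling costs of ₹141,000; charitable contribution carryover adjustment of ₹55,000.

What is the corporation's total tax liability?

General income tax:
  ₹422,000 × 8% = ₹33,760
  ₹16,000 × 20% = ₹3,200
  → ₹36,960

Supplementary minimum tax:
  Adjusted income: ₹438,000 + ₹141,000 + ₹55,000 = ₹634,000
  Exemption: 25% × (₹634,000 − ₹258,000) = ₹94,000 ≥ ₹56,000, so the exemption is fully phased out
  Base: ₹634,000 − ₹0 = ₹634,000
  ₹634,000 × 19% = ₹120,460

₹120,460 > ₹36,960, so the supplementary minimum tax is the binding amount.

₹120,460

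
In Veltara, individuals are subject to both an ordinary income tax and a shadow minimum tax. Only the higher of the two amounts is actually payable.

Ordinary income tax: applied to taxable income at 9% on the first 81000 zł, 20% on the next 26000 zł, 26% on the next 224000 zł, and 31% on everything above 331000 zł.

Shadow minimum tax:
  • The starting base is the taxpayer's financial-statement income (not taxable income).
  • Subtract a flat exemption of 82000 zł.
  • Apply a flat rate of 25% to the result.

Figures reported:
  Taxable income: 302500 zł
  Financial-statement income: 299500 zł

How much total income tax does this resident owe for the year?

Shadow minimum tax:
  Base (financial-statement income): 299500 zł
  Less exemption 82000 zł → base 217500 zł
  217500 zł × 25% = 54375 zł

Ordinary income tax:
  81000 zł × 9% = 7290 zł
  26000 zł × 20% = 5200 zł
  195500 zł × 26% = 50830 zł
  → 63320 zł

63320 zł > 54375 zł, so the ordinary income tax governs.

63320 zł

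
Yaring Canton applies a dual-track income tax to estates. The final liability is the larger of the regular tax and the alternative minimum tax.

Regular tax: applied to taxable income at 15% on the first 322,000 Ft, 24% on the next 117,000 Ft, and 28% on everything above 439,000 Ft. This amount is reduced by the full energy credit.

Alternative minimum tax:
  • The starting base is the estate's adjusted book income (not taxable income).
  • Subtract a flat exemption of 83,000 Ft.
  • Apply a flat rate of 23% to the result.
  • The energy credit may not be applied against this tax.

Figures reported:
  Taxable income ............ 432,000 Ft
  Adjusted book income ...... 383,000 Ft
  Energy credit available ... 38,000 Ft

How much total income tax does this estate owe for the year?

69,000 Ft

Alternative minimum tax:
  Base (adjusted book income): 383,000 Ft
  Less exemption 83,000 Ft → base 300,000 Ft
  300,000 Ft × 23% = 69,000 Ft

Regular tax:
  322,000 Ft × 15% = 48,300 Ft
  110,000 Ft × 24% = 26,400 Ft
  → 74,700 Ft
  Less energy credit 38,000 Ft → 36,700 Ft

69,000 Ft > 36,700 Ft, so the alternative minimum tax is the binding amount.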